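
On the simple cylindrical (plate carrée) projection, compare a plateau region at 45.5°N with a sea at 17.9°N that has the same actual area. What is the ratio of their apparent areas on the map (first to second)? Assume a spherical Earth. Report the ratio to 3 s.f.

1.36

In the plate carrée (x = Rλ, y = Rφ), meridians are true-scale (h = 1) and parallels are stretched by k = sec φ.
Areal scale at 45.5°: h·k = 1.000 × 1.427 = 1.427.
Areal scale at 17.9°: h·k = 1.000 × 1.051 = 1.051.
Ratio = 1.427/1.051 ≈ 1.36.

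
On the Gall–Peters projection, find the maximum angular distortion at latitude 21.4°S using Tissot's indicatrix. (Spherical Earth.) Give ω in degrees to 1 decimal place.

31.1°

Gall–Peters is a cylindrical equal-area projection with standard parallels at ±45°. Cylindrical equal-area (φ₀ = 45°): h = cos φ / cos 45° along meridians, k = cos 45° / cos φ along parallels; h·k = 1.
At 21.4°: h = 1.317, k = 0.7595; principal scales a = 1.317, b = 0.7595.
sin(ω/2) = (a − b)/(a + b) = 0.5572/2.076 = 0.2684, so ω = 2 arcsin(0.2684) ≈ 31.1°.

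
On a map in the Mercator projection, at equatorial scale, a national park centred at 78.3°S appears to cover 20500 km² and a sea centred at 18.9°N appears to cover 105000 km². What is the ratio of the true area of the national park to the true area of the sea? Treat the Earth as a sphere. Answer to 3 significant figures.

0.00897

Mercator's areal exaggeration is sec²φ; hence true area = (apparent area) · cos²φ.
True area of national park: 20500 × cos²(78.3°) = 20500 × 0.04112 = 843.0 km².
True area of sea: 105000 × cos²(18.9°) = 105000 × 0.8951 = 93980 km².
Ratio = 843.0 / 93980 ≈ 0.00897.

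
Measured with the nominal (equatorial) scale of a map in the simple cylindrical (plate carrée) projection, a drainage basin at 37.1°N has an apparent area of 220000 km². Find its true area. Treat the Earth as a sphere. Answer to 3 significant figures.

175000 km²

In the plate carrée (x = Rλ, y = Rφ), meridians are true-scale (h = 1) and parallels are stretched by k = sec φ.
Areal scale = h·k = 1 × sec φ; at 37.1°, h = 1.000, k = 1.254, so h·k = 1.254.
True area = apparent / (areal scale) = 220000 / 1.254 ≈ 175000 km².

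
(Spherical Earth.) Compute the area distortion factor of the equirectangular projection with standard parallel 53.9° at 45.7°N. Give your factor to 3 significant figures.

In the equirectangular projection with standard parallel φ₀ = 53.9° (x = Rλ cos φ₀, y = Rφ), meridians are true-scale (h = 1) and the parallel scale is k = cos φ₀ / cos φ.
Areal scale = h·k = 1 × cos φ₀ / cos φ; at 45.7°, h = 1.000, k = 0.8436, so h·k = 0.8436.

0.844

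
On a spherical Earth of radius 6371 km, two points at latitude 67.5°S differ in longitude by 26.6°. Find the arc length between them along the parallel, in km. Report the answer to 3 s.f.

Arc length along a parallel = R cos φ · Δλ (with Δλ in radians).
= 6371 × cos 67.5° × (26.6° × π/180) = 6371 × 0.3827 × 0.4643 ≈ 1130 km.

1130 km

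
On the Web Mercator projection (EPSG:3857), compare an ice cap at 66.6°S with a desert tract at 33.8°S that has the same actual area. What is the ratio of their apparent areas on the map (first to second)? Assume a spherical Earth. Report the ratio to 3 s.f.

On Mercator, area is exaggerated by sec²φ = 1/cos²φ.
At 66.6°: sec²(66.6°) = 1/0.3971² = 6.340.
At 33.8°: sec²(33.8°) = 1/0.8310² = 1.448.
Ratio = 6.340/1.448 = cos²(33.8°)/cos²(66.6°) ≈ 4.38.

4.38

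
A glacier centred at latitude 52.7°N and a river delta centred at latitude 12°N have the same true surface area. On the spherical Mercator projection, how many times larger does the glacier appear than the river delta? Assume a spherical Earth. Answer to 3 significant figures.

2.61

Mercator areal scale is sec²φ.
At 52.7°: sec²(52.7°) = 1/0.6060² = 2.723.
At 12°: sec²(12°) = 1/0.9781² = 1.045.
Ratio = 2.723/1.045 = cos²(12°)/cos²(52.7°) ≈ 2.61.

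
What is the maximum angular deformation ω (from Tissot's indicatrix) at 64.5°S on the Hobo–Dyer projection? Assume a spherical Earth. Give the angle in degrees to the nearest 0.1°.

The Hobo–Dyer projection is cylindrical equal-area with φ₀ = 37.5°. Cylindrical equal-area (φ₀ = 37.5°): h = cos φ / cos 37.5° along meridians, k = cos 37.5° / cos φ along parallels; h·k = 1.
At 64.5°: h = 0.5426, k = 1.843; principal scales a = 1.843, b = 0.5426.
sin(ω/2) = (a − b)/(a + b) = 1.300/2.385 = 0.5450, so ω = 2 arcsin(0.5450) ≈ 66.1°.

66.1°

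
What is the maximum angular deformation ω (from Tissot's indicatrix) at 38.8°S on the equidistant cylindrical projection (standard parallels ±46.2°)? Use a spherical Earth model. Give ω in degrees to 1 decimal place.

6.8°

The equidistant cylindrical projection with φ₀ = 46.2° has h = 1 (meridians true) and k = cos φ₀ / cos φ along parallels.
At 38.8°: h = 1.000, k = 0.8881; principal scales a = 1.000, b = 0.8881.
sin(ω/2) = (a − b)/(a + b) = 0.1119/1.888 = 0.05926, so ω = 2 arcsin(0.05926) ≈ 6.8°.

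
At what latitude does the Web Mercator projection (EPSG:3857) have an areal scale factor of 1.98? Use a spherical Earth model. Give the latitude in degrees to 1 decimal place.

Mercator areal scale is sec²φ.
sec²φ = 1.98  ⇒  cos²φ = 0.5051  ⇒  cos φ = 0.7107.
φ = arccos(0.7107) ≈ 44.7°.

44.7°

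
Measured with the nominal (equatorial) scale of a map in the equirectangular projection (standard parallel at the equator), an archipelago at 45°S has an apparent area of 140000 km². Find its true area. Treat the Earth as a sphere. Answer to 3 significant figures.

99000 km²

For the equirectangular projection with φ₀ = 0 (plate carrée), h = 1 along meridians and k = sec φ along parallels.
Areal scale = h·k = 1 × sec φ; at 45°, h = 1.000, k = 1.414, so h·k = 1.414.
True area = apparent / (areal scale) = 140000 / 1.414 ≈ 99000 km².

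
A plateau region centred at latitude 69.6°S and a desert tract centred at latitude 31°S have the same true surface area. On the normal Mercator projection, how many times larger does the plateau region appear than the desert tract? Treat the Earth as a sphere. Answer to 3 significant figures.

6.05

Mercator is conformal with k = sec φ, so areal scale = k² = sec²φ.
At 69.6°: sec²(69.6°) = 1/0.3486² = 8.230.
At 31°: sec²(31°) = 1/0.8572² = 1.361.
Ratio = 8.230/1.361 = cos²(31°)/cos²(69.6°) ≈ 6.05.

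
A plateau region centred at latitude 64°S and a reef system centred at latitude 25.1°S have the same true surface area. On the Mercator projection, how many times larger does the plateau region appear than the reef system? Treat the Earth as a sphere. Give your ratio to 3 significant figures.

Mercator areal scale is sec²φ.
At 64°: sec²(64°) = 1/0.4384² = 5.204.
At 25.1°: sec²(25.1°) = 1/0.9056² = 1.219.
Ratio = 5.204/1.219 = cos²(25.1°)/cos²(64°) ≈ 4.27.

4.27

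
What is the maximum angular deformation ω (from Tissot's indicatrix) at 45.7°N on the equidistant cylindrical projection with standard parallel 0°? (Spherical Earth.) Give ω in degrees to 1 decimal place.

For the equirectangular projection with φ₀ = 0 (plate carrée), h = 1 along meridians and k = sec φ along parallels.
At 45.7°: h = 1.000, k = 1.432; principal scales a = 1.432, b = 1.000.
sin(ω/2) = (a − b)/(a + b) = 0.4318/2.432 = 0.1776, so ω = 2 arcsin(0.1776) ≈ 20.5°.

20.5°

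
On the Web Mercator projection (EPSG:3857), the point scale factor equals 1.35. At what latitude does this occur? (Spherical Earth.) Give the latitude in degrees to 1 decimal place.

42.2°

Mercator scale is k = sec φ = 1/cos φ.
1/cos φ = 1.35  ⇒  cos φ = 0.7407  ⇒  φ = arccos(0.7407) ≈ 42.2°.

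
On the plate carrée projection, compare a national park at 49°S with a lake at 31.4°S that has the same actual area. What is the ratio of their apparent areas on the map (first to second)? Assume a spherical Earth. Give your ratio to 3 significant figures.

1.30

For the equirectangular projection with φ₀ = 0 (plate carrée), h = 1 along meridians and k = sec φ along parallels.
Areal scale at 49°: h·k = 1.000 × 1.524 = 1.524.
Areal scale at 31.4°: h·k = 1.000 × 1.172 = 1.172.
Ratio = 1.524/1.172 ≈ 1.30.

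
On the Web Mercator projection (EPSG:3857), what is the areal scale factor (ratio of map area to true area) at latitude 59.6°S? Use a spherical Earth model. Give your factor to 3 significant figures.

3.91

For Mercator, h = k = sec φ (a conformal cylindrical projection has a single point scale, 1/cos φ).
Areal scale = k² = sec²φ = 1/cos²(59.6°) = 1/0.5060² = 3.905.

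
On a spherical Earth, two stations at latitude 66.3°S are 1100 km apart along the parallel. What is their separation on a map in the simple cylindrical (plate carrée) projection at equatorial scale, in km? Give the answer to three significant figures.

2740 km

For the equirectangular projection with φ₀ = 0 (plate carrée), h = 1 along meridians and k = sec φ along parallels.
Along the parallel, k = sec 66.3° = 1/0.4019 = 2.488.
Map distance = 1100 × 2.488 ≈ 2740 km.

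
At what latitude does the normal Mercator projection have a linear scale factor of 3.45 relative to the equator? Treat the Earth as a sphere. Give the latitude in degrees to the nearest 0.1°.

Mercator scale is k = sec φ = 1/cos φ.
1/cos φ = 3.45  ⇒  cos φ = 0.2899  ⇒  φ = arccos(0.2899) ≈ 73.2°.

73.2°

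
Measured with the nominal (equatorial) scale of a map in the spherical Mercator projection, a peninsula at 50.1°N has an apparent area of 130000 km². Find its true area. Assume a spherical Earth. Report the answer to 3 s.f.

For Mercator, h = k = sec φ (a conformal cylindrical projection has a single point scale, 1/cos φ).
Areal scale = k² = sec²φ = 1/cos²(50.1°) = 1/0.6414² = 2.430.
True area = apparent / (areal scale) = 130000 / 2.430 ≈ 53500 km².

53500 km²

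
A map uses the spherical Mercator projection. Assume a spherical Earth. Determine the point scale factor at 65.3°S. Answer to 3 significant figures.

2.39

For Mercator, h = k = sec φ (a conformal cylindrical projection has a single point scale, 1/cos φ).
k = 1/cos 65.3° = 1/0.4179 = 2.393.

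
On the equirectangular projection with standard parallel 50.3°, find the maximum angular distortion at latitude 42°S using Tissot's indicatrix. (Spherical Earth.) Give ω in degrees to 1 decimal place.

8.7°

In the equirectangular projection with standard parallel φ₀ = 50.3° (x = Rλ cos φ₀, y = Rφ), meridians are true-scale (h = 1) and the parallel scale is k = cos φ₀ / cos φ.
At 42°: h = 1.000, k = 0.8595; principal scales a = 1.000, b = 0.8595.
sin(ω/2) = (a − b)/(a + b) = 0.1405/1.860 = 0.07553, so ω = 2 arcsin(0.07553) ≈ 8.7°.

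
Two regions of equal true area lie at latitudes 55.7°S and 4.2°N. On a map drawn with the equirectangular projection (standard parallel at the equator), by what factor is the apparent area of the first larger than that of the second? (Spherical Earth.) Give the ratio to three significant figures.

In the plate carrée (x = Rλ, y = Rφ), meridians are true-scale (h = 1) and parallels are stretched by k = sec φ.
Areal scale at 55.7°: h·k = 1.000 × 1.775 = 1.775.
Areal scale at 4.2°: h·k = 1.000 × 1.003 = 1.003.
Ratio = 1.775/1.003 ≈ 1.77.

1.77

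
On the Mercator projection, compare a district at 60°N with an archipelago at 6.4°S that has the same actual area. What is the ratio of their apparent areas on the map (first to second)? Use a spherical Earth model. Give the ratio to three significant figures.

On Mercator, area is exaggerated by sec²φ = 1/cos²φ.
At 60°: sec²(60°) = 1/0.5000² = 4.000.
At 6.4°: sec²(6.4°) = 1/0.9938² = 1.013.
Ratio = 4.000/1.013 = cos²(6.4°)/cos²(60°) ≈ 3.95.

3.95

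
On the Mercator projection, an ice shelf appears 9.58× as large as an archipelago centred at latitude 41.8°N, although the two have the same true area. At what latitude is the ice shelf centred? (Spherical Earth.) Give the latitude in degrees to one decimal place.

76.1°

For equal true areas on Mercator, apparent areas scale as sec²φ, so the ratio is cos²φ₂ / cos²φ₁.
cos²φ₂ / cos²φ₁ = 9.58  ⇒  cos φ₁ = cos 41.8° / √9.58 = 0.7455/3.095 = 0.2409.
φ₁ = arccos(0.2409) ≈ 76.1°.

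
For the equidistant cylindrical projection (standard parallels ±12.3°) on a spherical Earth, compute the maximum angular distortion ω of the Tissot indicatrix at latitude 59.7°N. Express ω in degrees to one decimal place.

In the equirectangular projection with standard parallel φ₀ = 12.3° (x = Rλ cos φ₀, y = Rφ), meridians are true-scale (h = 1) and the parallel scale is k = cos φ₀ / cos φ.
At 59.7°: h = 1.000, k = 1.937; principal scales a = 1.937, b = 1.000.
sin(ω/2) = (a − b)/(a + b) = 0.9366/2.937 = 0.3189, so ω = 2 arcsin(0.3189) ≈ 37.2°.

37.2°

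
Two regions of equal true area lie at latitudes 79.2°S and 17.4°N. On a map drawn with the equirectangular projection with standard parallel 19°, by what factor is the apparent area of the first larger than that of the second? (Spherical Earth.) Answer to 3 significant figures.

With standard parallel φ₀ = 19°, the equirectangular projection gives x = Rλ cos φ₀, y = Rφ, so h = 1 and k = cos 19° / cos φ.
Areal scale at 79.2°: h·k = 1.000 × 5.046 = 5.046.
Areal scale at 17.4°: h·k = 1.000 × 0.9909 = 0.9909.
Ratio = 5.046/0.9909 ≈ 5.09.

5.09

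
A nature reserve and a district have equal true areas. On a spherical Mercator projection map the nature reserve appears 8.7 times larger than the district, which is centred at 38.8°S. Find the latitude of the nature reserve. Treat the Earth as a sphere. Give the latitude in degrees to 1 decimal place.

On Mercator, (apparent₁)/(apparent₂) = sec²φ₁ / sec²φ₂ when true areas are equal.
cos²φ₂ / cos²φ₁ = 8.7  ⇒  cos φ₁ = cos 38.8° / √8.7 = 0.7793/2.950 = 0.2642.
φ₁ = arccos(0.2642) ≈ 74.7°.

74.7°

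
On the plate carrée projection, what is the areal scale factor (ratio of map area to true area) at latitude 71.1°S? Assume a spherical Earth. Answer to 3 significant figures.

Plate carrée maps x = Rλ, y = Rφ. The meridian scale is h = 1 and the parallel scale is k = 1/cos φ = sec φ.
Areal scale = h·k = 1 × sec φ; at 71.1°, h = 1.000, k = 3.087, so h·k = 3.087.

3.09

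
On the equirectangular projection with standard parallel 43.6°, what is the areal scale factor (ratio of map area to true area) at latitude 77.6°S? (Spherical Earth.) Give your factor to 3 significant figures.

In the equirectangular projection with standard parallel φ₀ = 43.6° (x = Rλ cos φ₀, y = Rφ), meridians are true-scale (h = 1) and the parallel scale is k = cos φ₀ / cos φ.
Areal scale = h·k = 1 × cos φ₀ / cos φ; at 77.6°, h = 1.000, k = 3.372, so h·k = 3.372.

3.37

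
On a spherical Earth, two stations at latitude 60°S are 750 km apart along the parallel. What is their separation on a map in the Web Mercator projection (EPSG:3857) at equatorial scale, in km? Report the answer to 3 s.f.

1500 km

Mercator is conformal, so the point scale is isotropic: h = k = sec φ = 1/cos φ.
Along the parallel, k = sec 60° = 1/0.5000 = 2.000.
Map distance = 750 × 2.000 ≈ 1500 km.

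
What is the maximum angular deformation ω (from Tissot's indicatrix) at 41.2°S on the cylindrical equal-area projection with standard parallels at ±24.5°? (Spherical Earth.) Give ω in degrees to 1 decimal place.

For cylindrical equal-area with standard parallel φ₀, h = cos φ / cos φ₀ and k = cos φ₀ / cos φ, so h·k = 1.
At 41.2°: h = 0.8269, k = 1.209; principal scales a = 1.209, b = 0.8269.
sin(ω/2) = (a − b)/(a + b) = 0.3825/2.036 = 0.1879, so ω = 2 arcsin(0.1879) ≈ 21.7°.

21.7°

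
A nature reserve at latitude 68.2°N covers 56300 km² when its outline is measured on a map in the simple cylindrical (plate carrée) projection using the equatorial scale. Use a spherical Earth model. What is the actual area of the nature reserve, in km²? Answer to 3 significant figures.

In the plate carrée (x = Rλ, y = Rφ), meridians are true-scale (h = 1) and parallels are stretched by k = sec φ.
Areal scale = h·k = 1 × sec φ; at 68.2°, h = 1.000, k = 2.693, so h·k = 2.693.
True area = apparent / (areal scale) = 56300 / 2.693 ≈ 20900 km².

20900 km²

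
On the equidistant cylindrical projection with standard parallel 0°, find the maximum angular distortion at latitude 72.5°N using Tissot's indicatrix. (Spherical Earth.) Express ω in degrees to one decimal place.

65.0°

For the equirectangular projection with φ₀ = 0 (plate carrée), h = 1 along meridians and k = sec φ along parallels.
At 72.5°: h = 1.000, k = 3.326; principal scales a = 3.326, b = 1.000.
sin(ω/2) = (a − b)/(a + b) = 2.326/4.326 = 0.5376, so ω = 2 arcsin(0.5376) ≈ 65.0°.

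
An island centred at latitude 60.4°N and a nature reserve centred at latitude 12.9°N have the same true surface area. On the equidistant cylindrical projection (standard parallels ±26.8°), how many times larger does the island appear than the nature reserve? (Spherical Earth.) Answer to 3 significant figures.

1.97

With standard parallel φ₀ = 26.8°, the equirectangular projection gives x = Rλ cos φ₀, y = Rφ, so h = 1 and k = cos 26.8° / cos φ.
Areal scale at 60.4°: h·k = 1.000 × 1.807 = 1.807.
Areal scale at 12.9°: h·k = 1.000 × 0.9157 = 0.9157.
Ratio = 1.807/0.9157 ≈ 1.97.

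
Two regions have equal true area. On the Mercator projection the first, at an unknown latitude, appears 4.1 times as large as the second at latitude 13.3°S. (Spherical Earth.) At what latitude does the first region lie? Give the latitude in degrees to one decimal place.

On Mercator, (apparent₁)/(apparent₂) = sec²φ₁ / sec²φ₂ when true areas are equal.
cos²φ₂ / cos²φ₁ = 4.1  ⇒  cos φ₁ = cos 13.3° / √4.1 = 0.9732/2.025 = 0.4806.
φ₁ = arccos(0.4806) ≈ 61.3°.

61.3°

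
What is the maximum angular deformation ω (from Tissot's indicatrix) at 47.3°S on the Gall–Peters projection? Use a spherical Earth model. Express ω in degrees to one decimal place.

The Gall–Peters projection is cylindrical equal-area with φ₀ = 45°. A cylindrical equal-area projection with standard parallel φ₀ has meridian scale h = cos φ / cos φ₀ and parallel scale k = cos φ₀ / cos φ (so areas are preserved, h·k = 1).
At 47.3°: h = 0.9591, k = 1.043; principal scales a = 1.043, b = 0.9591.
sin(ω/2) = (a − b)/(a + b) = 0.08362/2.002 = 0.04177, so ω = 2 arcsin(0.04177) ≈ 4.8°.

4.8°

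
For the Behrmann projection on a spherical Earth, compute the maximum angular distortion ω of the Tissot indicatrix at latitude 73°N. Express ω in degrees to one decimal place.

105.4°

Behrmann is a cylindrical equal-area projection with standard parallels at ±30°. Cylindrical equal-area (φ₀ = 30°): h = cos φ / cos 30° along meridians, k = cos 30° / cos φ along parallels; h·k = 1.
At 73°: h = 0.3376, k = 2.962; principal scales a = 2.962, b = 0.3376.
sin(ω/2) = (a − b)/(a + b) = 2.624/3.300 = 0.7954, so ω = 2 arcsin(0.7954) ≈ 105.4°.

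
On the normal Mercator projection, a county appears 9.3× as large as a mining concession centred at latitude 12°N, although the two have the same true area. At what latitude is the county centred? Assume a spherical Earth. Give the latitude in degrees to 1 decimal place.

71.3°

Mercator areal scale is sec²φ, so apparent-area ratio = sec²φ₁ / sec²φ₂ = cos²φ₂ / cos²φ₁.
cos²φ₂ / cos²φ₁ = 9.3  ⇒  cos φ₁ = cos 12° / √9.3 = 0.9781/3.050 = 0.3207.
φ₁ = arccos(0.3207) ≈ 71.3°.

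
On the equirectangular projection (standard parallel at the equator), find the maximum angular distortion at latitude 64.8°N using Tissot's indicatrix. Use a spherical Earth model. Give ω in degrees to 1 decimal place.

In the plate carrée (x = Rλ, y = Rφ), meridians are true-scale (h = 1) and parallels are stretched by k = sec φ.
At 64.8°: h = 1.000, k = 2.349; principal scales a = 2.349, b = 1.000.
sin(ω/2) = (a − b)/(a + b) = 1.349/3.349 = 0.4027, so ω = 2 arcsin(0.4027) ≈ 47.5°.

47.5°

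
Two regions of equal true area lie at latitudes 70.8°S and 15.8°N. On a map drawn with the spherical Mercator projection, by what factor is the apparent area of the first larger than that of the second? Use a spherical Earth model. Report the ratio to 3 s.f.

8.56

Mercator areal scale is sec²φ.
At 70.8°: sec²(70.8°) = 1/0.3289² = 9.246.
At 15.8°: sec²(15.8°) = 1/0.9622² = 1.080.
Ratio = 9.246/1.080 = cos²(15.8°)/cos²(70.8°) ≈ 8.56.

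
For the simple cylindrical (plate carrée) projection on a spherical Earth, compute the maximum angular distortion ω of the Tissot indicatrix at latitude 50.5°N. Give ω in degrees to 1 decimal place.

Plate carrée maps x = Rλ, y = Rφ. The meridian scale is h = 1 and the parallel scale is k = 1/cos φ = sec φ.
At 50.5°: h = 1.000, k = 1.572; principal scales a = 1.572, b = 1.000.
sin(ω/2) = (a − b)/(a + b) = 0.5721/2.572 = 0.2224, so ω = 2 arcsin(0.2224) ≈ 25.7°.

25.7°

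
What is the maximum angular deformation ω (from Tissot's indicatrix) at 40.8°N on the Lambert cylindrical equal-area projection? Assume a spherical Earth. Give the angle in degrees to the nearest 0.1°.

The Lambert cylindrical equal-area projection is the cylindrical equal-area projection with its standard parallel at the equator (φ₀ = 0). For cylindrical equal-area with standard parallel φ₀, h = cos φ / cos φ₀ and k = cos φ₀ / cos φ, so h·k = 1.
At 40.8°: h = 0.7570, k = 1.321; principal scales a = 1.321, b = 0.7570.
sin(ω/2) = (a − b)/(a + b) = 0.5640/2.078 = 0.2714, so ω = 2 arcsin(0.2714) ≈ 31.5°.

31.5°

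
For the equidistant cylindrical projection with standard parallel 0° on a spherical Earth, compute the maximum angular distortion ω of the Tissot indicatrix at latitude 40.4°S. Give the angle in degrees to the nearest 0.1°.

15.6°

In the plate carrée (x = Rλ, y = Rφ), meridians are true-scale (h = 1) and parallels are stretched by k = sec φ.
At 40.4°: h = 1.000, k = 1.313; principal scales a = 1.313, b = 1.000.
sin(ω/2) = (a − b)/(a + b) = 0.3131/2.313 = 0.1354, so ω = 2 arcsin(0.1354) ≈ 15.6°.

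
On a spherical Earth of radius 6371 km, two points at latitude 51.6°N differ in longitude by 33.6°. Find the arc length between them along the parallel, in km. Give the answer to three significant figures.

2320 km

Arc length along a parallel = R cos φ · Δλ (with Δλ in radians).
= 6371 × cos 51.6° × (33.6° × π/180) = 6371 × 0.6211 × 0.5864 ≈ 2320 km.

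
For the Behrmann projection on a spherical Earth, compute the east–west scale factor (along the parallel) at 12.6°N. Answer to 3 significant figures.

The Behrmann projection is cylindrical equal-area with φ₀ = 30°. Cylindrical equal-area (φ₀ = 30°): h = cos φ / cos 30° along meridians, k = cos 30° / cos φ along parallels; h·k = 1.
k = cos 30° / cos 12.6° = 0.8660/0.9759 = 0.8874.

0.887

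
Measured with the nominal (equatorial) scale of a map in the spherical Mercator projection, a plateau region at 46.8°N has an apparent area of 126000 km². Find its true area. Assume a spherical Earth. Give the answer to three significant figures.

For Mercator, h = k = sec φ (a conformal cylindrical projection has a single point scale, 1/cos φ).
Areal scale = k² = sec²φ = 1/cos²(46.8°) = 1/0.6845² = 2.134.
True area = apparent / (areal scale) = 126000 / 2.134 ≈ 59000 km².

59000 km²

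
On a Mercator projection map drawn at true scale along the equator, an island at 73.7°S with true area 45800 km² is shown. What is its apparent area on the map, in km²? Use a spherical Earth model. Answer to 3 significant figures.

The Mercator projection is conformal; its linear scale factor is the same in every direction and equals sec φ = 1/cos φ.
Areal scale = k² = sec²φ = 1/cos²(73.7°) = 1/0.2807² = 12.69.
Apparent area = 45800 × 12.69 ≈ 581000 km².

581000 km²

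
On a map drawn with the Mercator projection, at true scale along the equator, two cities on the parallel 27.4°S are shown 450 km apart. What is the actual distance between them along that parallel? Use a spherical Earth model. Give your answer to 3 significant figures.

For Mercator, h = k = sec φ (a conformal cylindrical projection has a single point scale, 1/cos φ).
Along the parallel at 27.4°, map distances are exaggerated by k = sec 27.4° = 1.126.
True distance = 450 / 1.126 = 450 × cos 27.4° ≈ 400 km.

400 km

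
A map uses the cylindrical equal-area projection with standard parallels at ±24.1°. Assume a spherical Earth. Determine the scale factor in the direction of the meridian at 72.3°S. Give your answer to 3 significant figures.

0.333

A cylindrical equal-area projection with standard parallel φ₀ has meridian scale h = cos φ / cos φ₀ and parallel scale k = cos φ₀ / cos φ (so areas are preserved, h·k = 1).
h = cos 72.3° / cos 24.1° = 0.3040/0.9128 = 0.3331.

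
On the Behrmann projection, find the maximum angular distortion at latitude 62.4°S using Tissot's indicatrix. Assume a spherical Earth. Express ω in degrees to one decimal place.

67.4°

Behrmann is a cylindrical equal-area projection with standard parallels at ±30°. For cylindrical equal-area with standard parallel φ₀, h = cos φ / cos φ₀ and k = cos φ₀ / cos φ, so h·k = 1.
At 62.4°: h = 0.5350, k = 1.869; principal scales a = 1.869, b = 0.5350.
sin(ω/2) = (a − b)/(a + b) = 1.334/2.404 = 0.5550, so ω = 2 arcsin(0.5550) ≈ 67.4°.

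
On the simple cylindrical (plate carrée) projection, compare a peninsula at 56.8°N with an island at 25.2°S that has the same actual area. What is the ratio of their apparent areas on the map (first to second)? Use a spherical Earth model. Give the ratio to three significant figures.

In the plate carrée (x = Rλ, y = Rφ), meridians are true-scale (h = 1) and parallels are stretched by k = sec φ.
Areal scale at 56.8°: h·k = 1.000 × 1.826 = 1.826.
Areal scale at 25.2°: h·k = 1.000 × 1.105 = 1.105.
Ratio = 1.826/1.105 ≈ 1.65.

1.65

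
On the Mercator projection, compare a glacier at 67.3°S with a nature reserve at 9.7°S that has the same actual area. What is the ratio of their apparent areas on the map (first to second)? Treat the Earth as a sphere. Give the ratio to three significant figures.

On Mercator, area is exaggerated by sec²φ = 1/cos²φ.
At 67.3°: sec²(67.3°) = 1/0.3859² = 6.715.
At 9.7°: sec²(9.7°) = 1/0.9857² = 1.029.
Ratio = 6.715/1.029 = cos²(9.7°)/cos²(67.3°) ≈ 6.52.

6.52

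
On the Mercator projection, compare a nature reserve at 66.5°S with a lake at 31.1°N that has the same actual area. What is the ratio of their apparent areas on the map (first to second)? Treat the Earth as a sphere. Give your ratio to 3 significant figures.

On Mercator, area is exaggerated by sec²φ = 1/cos²φ.
At 66.5°: sec²(66.5°) = 1/0.3987² = 6.289.
At 31.1°: sec²(31.1°) = 1/0.8563² = 1.364.
Ratio = 6.289/1.364 = cos²(31.1°)/cos²(66.5°) ≈ 4.61.

4.61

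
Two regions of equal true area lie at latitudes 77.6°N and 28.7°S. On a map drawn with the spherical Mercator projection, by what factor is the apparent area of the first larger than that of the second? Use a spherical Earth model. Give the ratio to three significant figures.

16.7

On Mercator, area is exaggerated by sec²φ = 1/cos²φ.
At 77.6°: sec²(77.6°) = 1/0.2147² = 21.69.
At 28.7°: sec²(28.7°) = 1/0.8771² = 1.300.
Ratio = 21.69/1.300 = cos²(28.7°)/cos²(77.6°) ≈ 16.7.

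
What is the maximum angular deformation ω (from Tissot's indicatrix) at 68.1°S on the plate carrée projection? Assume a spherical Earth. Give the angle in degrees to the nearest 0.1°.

In the plate carrée (x = Rλ, y = Rφ), meridians are true-scale (h = 1) and parallels are stretched by k = sec φ.
At 68.1°: h = 1.000, k = 2.681; principal scales a = 2.681, b = 1.000.
sin(ω/2) = (a − b)/(a + b) = 1.681/3.681 = 0.4567, so ω = 2 arcsin(0.4567) ≈ 54.3°.

54.3°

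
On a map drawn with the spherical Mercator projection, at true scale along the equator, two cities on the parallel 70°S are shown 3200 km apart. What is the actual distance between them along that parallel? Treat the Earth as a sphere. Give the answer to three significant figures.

1090 km

For Mercator, h = k = sec φ (a conformal cylindrical projection has a single point scale, 1/cos φ).
Along the parallel at 70°, map distances are exaggerated by k = sec 70° = 2.924.
True distance = 3200 / 2.924 = 3200 × cos 70° ≈ 1090 km.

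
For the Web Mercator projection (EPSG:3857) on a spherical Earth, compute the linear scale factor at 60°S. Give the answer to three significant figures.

2.00

For Mercator, h = k = sec φ (a conformal cylindrical projection has a single point scale, 1/cos φ).
k = 1/cos 60° = 1/0.5000 = 2.000.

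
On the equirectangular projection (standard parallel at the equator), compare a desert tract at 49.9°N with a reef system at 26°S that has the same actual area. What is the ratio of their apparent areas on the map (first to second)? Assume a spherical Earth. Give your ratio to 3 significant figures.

1.40

Plate carrée maps x = Rλ, y = Rφ. The meridian scale is h = 1 and the parallel scale is k = 1/cos φ = sec φ.
Areal scale at 49.9°: h·k = 1.000 × 1.552 = 1.552.
Areal scale at 26°: h·k = 1.000 × 1.113 = 1.113.
Ratio = 1.552/1.113 ≈ 1.40.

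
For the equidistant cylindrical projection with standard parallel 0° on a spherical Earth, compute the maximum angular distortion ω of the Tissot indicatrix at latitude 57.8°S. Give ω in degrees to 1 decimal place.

In the plate carrée (x = Rλ, y = Rφ), meridians are true-scale (h = 1) and parallels are stretched by k = sec φ.
At 57.8°: h = 1.000, k = 1.877; principal scales a = 1.877, b = 1.000.
sin(ω/2) = (a − b)/(a + b) = 0.8766/2.877 = 0.3047, so ω = 2 arcsin(0.3047) ≈ 35.5°.

35.5°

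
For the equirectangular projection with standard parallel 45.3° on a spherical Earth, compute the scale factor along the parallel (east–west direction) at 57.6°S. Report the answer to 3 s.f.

With standard parallel φ₀ = 45.3°, the equirectangular projection gives x = Rλ cos φ₀, y = Rφ, so h = 1 and k = cos 45.3° / cos φ.
k = cos 45.3° / cos 57.6° = 0.7034/0.5358 = 1.313.

1.31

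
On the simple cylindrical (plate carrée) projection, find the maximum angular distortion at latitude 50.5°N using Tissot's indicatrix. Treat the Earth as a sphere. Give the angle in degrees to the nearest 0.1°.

25.7°

In the plate carrée (x = Rλ, y = Rφ), meridians are true-scale (h = 1) and parallels are stretched by k = sec φ.
At 50.5°: h = 1.000, k = 1.572; principal scales a = 1.572, b = 1.000.
sin(ω/2) = (a − b)/(a + b) = 0.5721/2.572 = 0.2224, so ω = 2 arcsin(0.2224) ≈ 25.7°.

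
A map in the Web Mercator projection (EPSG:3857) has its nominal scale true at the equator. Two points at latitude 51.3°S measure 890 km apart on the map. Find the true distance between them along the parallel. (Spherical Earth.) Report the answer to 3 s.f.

Mercator is conformal, so the point scale is isotropic: h = k = sec φ = 1/cos φ.
Along the parallel at 51.3°, map distances are exaggerated by k = sec 51.3° = 1.599.
True distance = 890 / 1.599 = 890 × cos 51.3° ≈ 556 km.

556 km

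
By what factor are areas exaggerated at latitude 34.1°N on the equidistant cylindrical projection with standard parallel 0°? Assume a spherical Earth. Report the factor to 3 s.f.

1.21

For the equirectangular projection with φ₀ = 0 (plate carrée), h = 1 along meridians and k = sec φ along parallels.
Areal scale = h·k = 1 × sec φ; at 34.1°, h = 1.000, k = 1.208, so h·k = 1.208.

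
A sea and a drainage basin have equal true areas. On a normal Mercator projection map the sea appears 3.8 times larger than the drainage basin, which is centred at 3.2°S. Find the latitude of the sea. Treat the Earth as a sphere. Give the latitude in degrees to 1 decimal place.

59.2°

For equal true areas on Mercator, apparent areas scale as sec²φ, so the ratio is cos²φ₂ / cos²φ₁.
cos²φ₂ / cos²φ₁ = 3.8  ⇒  cos φ₁ = cos 3.2° / √3.8 = 0.9984/1.949 = 0.5122.
φ₁ = arccos(0.5122) ≈ 59.2°.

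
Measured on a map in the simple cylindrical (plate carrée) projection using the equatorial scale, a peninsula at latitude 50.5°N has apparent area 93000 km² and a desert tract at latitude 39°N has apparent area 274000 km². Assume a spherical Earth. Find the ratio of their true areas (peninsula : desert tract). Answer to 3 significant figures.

Plate carrée has h = 1 and k = sec φ, giving areal scale sec φ; true area = (apparent area) · cos φ.
True area of peninsula: 93000 × cos(50.5°) = 93000 × 0.6361 = 59160 km².
True area of desert tract: 274000 × cos(39°) = 274000 × 0.7771 = 212900 km².
Ratio = 59160 / 212900 ≈ 0.278.

0.278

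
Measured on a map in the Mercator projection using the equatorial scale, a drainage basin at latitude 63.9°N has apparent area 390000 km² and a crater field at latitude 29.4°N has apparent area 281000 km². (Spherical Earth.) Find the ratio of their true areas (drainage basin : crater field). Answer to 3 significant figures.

0.354

Since Mercator area scale is 1/cos²φ, the true area equals the apparent area multiplied by cos²φ.
True area of drainage basin: 390000 × cos²(63.9°) = 390000 × 0.1935 = 75480 km².
True area of crater field: 281000 × cos²(29.4°) = 281000 × 0.7590 = 213300 km².
Ratio = 75480 / 213300 ≈ 0.354.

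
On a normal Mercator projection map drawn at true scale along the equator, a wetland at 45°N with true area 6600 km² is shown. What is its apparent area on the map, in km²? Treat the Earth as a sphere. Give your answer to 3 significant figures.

13200 km²

Mercator is conformal, so the point scale is isotropic: h = k = sec φ = 1/cos φ.
Areal scale = k² = sec²φ = 1/cos²(45°) = 1/0.7071² = 2.000.
Apparent area = 6600 × 2.000 ≈ 13200 km².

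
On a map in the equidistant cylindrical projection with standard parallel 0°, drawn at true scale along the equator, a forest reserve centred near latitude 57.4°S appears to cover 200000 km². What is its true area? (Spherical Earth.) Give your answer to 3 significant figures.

108000 km²

For the equirectangular projection with φ₀ = 0 (plate carrée), h = 1 along meridians and k = sec φ along parallels.
Areal scale = h·k = 1 × sec φ; at 57.4°, h = 1.000, k = 1.856, so h·k = 1.856.
True area = apparent / (areal scale) = 200000 / 1.856 ≈ 108000 km².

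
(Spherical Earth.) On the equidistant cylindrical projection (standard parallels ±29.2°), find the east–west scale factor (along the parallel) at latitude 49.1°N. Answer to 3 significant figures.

1.33

With standard parallel φ₀ = 29.2°, the equirectangular projection gives x = Rλ cos φ₀, y = Rφ, so h = 1 and k = cos 29.2° / cos φ.
k = cos 29.2° / cos 49.1° = 0.8729/0.6547 = 1.333.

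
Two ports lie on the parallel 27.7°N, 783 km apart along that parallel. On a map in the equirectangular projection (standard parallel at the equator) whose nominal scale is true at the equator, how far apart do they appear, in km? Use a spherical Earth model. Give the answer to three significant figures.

For the equirectangular projection with φ₀ = 0 (plate carrée), h = 1 along meridians and k = sec φ along parallels.
Along the parallel, k = sec 27.7° = 1/0.8854 = 1.129.
Map distance = 783 × 1.129 ≈ 884 km.

884 km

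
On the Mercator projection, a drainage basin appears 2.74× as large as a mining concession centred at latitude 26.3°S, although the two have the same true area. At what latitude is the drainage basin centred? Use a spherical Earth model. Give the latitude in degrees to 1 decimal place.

57.2°

For equal true areas on Mercator, apparent areas scale as sec²φ, so the ratio is cos²φ₂ / cos²φ₁.
cos²φ₂ / cos²φ₁ = 2.74  ⇒  cos φ₁ = cos 26.3° / √2.74 = 0.8965/1.655 = 0.5416.
φ₁ = arccos(0.5416) ≈ 57.2°.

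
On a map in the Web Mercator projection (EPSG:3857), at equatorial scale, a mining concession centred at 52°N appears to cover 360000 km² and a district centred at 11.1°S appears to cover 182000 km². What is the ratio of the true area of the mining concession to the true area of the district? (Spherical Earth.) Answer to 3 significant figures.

Since Mercator area scale is 1/cos²φ, the true area equals the apparent area multiplied by cos²φ.
True area of mining concession: 360000 × cos²(52°) = 360000 × 0.3790 = 136500 km².
True area of district: 182000 × cos²(11.1°) = 182000 × 0.9629 = 175300 km².
Ratio = 136500 / 175300 ≈ 0.779.

0.779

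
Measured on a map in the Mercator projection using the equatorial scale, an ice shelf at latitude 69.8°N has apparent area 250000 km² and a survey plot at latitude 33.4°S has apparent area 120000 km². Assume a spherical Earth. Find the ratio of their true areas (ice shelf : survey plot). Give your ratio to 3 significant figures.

0.356

Since Mercator area scale is 1/cos²φ, the true area equals the apparent area multiplied by cos²φ.
True area of ice shelf: 250000 × cos²(69.8°) = 250000 × 0.1192 = 29810 km².
True area of survey plot: 120000 × cos²(33.4°) = 120000 × 0.6970 = 83640 km².
Ratio = 29810 / 83640 ≈ 0.356.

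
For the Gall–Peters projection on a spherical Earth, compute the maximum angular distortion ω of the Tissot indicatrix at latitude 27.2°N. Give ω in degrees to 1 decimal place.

Gall–Peters is a cylindrical equal-area projection with standard parallels at ±45°. Cylindrical equal-area (φ₀ = 45°): h = cos φ / cos 45° along meridians, k = cos 45° / cos φ along parallels; h·k = 1.
At 27.2°: h = 1.258, k = 0.7950; principal scales a = 1.258, b = 0.7950.
sin(ω/2) = (a − b)/(a + b) = 0.4628/2.053 = 0.2254, so ω = 2 arcsin(0.2254) ≈ 26.1°.

26.1°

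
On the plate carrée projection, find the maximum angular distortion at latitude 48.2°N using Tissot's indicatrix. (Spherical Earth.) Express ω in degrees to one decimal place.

23.1°

For the equirectangular projection with φ₀ = 0 (plate carrée), h = 1 along meridians and k = sec φ along parallels.
At 48.2°: h = 1.000, k = 1.500; principal scales a = 1.500, b = 1.000.
sin(ω/2) = (a − b)/(a + b) = 0.5003/2.500 = 0.2001, so ω = 2 arcsin(0.2001) ≈ 23.1°.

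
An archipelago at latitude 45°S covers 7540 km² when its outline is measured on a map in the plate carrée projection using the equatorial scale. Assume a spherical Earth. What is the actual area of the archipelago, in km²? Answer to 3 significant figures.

In the plate carrée (x = Rλ, y = Rφ), meridians are true-scale (h = 1) and parallels are stretched by k = sec φ.
Areal scale = h·k = 1 × sec φ; at 45°, h = 1.000, k = 1.414, so h·k = 1.414.
True area = apparent / (areal scale) = 7540 / 1.414 ≈ 5330 km².

5330 km²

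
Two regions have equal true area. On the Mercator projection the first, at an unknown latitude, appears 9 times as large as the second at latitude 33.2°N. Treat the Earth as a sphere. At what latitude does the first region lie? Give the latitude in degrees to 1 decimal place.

73.8°

For equal true areas on Mercator, apparent areas scale as sec²φ, so the ratio is cos²φ₂ / cos²φ₁.
cos²φ₂ / cos²φ₁ = 9  ⇒  cos φ₁ = cos 33.2° / √9 = 0.8368/3.000 = 0.2789.
φ₁ = arccos(0.2789) ≈ 73.8°.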